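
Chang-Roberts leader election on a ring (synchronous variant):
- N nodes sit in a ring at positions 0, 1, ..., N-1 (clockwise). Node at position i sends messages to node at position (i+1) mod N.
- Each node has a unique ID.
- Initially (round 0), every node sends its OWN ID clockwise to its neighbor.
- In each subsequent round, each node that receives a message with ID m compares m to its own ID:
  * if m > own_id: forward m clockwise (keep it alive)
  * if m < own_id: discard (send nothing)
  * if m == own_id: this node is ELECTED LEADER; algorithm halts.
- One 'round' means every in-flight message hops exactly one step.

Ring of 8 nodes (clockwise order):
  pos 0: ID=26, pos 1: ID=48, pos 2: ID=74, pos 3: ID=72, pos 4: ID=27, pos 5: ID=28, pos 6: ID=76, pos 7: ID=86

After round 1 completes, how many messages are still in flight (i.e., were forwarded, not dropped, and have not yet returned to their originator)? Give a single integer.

Round 1: pos1(id48) recv 26: drop; pos2(id74) recv 48: drop; pos3(id72) recv 74: fwd; pos4(id27) recv 72: fwd; pos5(id28) recv 27: drop; pos6(id76) recv 28: drop; pos7(id86) recv 76: drop; pos0(id26) recv 86: fwd
After round 1: 3 messages still in flight

Answer: 3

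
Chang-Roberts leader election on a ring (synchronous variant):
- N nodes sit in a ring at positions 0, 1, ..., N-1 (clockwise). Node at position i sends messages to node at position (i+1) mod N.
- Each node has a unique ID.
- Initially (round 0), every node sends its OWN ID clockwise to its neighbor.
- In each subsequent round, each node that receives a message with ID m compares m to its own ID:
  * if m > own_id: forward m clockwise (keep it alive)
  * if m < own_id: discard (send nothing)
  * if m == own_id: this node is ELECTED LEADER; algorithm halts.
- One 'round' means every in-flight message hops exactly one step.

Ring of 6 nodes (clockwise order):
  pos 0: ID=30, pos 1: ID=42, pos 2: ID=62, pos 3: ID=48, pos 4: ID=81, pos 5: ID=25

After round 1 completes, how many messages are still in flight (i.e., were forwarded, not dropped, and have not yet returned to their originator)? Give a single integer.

Round 1: pos1(id42) recv 30: drop; pos2(id62) recv 42: drop; pos3(id48) recv 62: fwd; pos4(id81) recv 48: drop; pos5(id25) recv 81: fwd; pos0(id30) recv 25: drop
After round 1: 2 messages still in flight

Answer: 2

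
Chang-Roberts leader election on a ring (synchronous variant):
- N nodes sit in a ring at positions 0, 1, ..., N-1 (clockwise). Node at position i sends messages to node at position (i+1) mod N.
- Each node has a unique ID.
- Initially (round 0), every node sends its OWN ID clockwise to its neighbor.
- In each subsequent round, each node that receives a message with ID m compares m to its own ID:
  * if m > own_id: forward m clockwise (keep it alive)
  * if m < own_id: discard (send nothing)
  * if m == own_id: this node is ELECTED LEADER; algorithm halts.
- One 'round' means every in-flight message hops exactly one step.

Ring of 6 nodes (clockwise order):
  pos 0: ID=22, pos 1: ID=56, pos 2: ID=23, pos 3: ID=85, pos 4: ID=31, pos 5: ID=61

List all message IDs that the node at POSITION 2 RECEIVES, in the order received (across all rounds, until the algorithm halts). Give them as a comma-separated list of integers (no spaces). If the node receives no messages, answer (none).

Answer: 56,61,85

Derivation:
Round 1: pos1(id56) recv 22: drop; pos2(id23) recv 56: fwd; pos3(id85) recv 23: drop; pos4(id31) recv 85: fwd; pos5(id61) recv 31: drop; pos0(id22) recv 61: fwd
Round 2: pos3(id85) recv 56: drop; pos5(id61) recv 85: fwd; pos1(id56) recv 61: fwd
Round 3: pos0(id22) recv 85: fwd; pos2(id23) recv 61: fwd
Round 4: pos1(id56) recv 85: fwd; pos3(id85) recv 61: drop
Round 5: pos2(id23) recv 85: fwd
Round 6: pos3(id85) recv 85: ELECTED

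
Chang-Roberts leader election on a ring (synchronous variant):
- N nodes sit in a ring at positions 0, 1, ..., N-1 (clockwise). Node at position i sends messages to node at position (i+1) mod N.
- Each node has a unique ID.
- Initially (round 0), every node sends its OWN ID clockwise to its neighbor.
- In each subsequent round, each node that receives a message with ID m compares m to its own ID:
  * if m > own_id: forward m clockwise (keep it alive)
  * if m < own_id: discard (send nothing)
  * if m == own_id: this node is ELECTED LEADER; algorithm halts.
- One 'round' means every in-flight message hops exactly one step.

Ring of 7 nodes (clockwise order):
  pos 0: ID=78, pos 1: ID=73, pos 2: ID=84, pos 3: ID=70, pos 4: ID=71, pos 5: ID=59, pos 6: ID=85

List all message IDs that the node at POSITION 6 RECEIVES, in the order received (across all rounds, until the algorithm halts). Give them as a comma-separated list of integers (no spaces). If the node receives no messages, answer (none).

Answer: 59,71,84,85

Derivation:
Round 1: pos1(id73) recv 78: fwd; pos2(id84) recv 73: drop; pos3(id70) recv 84: fwd; pos4(id71) recv 70: drop; pos5(id59) recv 71: fwd; pos6(id85) recv 59: drop; pos0(id78) recv 85: fwd
Round 2: pos2(id84) recv 78: drop; pos4(id71) recv 84: fwd; pos6(id85) recv 71: drop; pos1(id73) recv 85: fwd
Round 3: pos5(id59) recv 84: fwd; pos2(id84) recv 85: fwd
Round 4: pos6(id85) recv 84: drop; pos3(id70) recv 85: fwd
Round 5: pos4(id71) recv 85: fwd
Round 6: pos5(id59) recv 85: fwd
Round 7: pos6(id85) recv 85: ELECTED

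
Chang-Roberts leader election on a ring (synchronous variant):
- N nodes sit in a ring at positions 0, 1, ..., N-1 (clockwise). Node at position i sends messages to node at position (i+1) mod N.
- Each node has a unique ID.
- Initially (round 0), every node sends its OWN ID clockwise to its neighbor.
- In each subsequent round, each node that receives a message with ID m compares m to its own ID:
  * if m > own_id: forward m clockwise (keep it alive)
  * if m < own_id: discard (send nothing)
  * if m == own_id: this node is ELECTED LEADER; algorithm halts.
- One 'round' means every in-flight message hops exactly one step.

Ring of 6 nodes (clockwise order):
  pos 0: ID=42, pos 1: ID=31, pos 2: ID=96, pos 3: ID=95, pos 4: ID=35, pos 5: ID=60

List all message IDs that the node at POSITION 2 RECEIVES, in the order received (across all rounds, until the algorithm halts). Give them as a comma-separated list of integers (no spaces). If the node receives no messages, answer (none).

Round 1: pos1(id31) recv 42: fwd; pos2(id96) recv 31: drop; pos3(id95) recv 96: fwd; pos4(id35) recv 95: fwd; pos5(id60) recv 35: drop; pos0(id42) recv 60: fwd
Round 2: pos2(id96) recv 42: drop; pos4(id35) recv 96: fwd; pos5(id60) recv 95: fwd; pos1(id31) recv 60: fwd
Round 3: pos5(id60) recv 96: fwd; pos0(id42) recv 95: fwd; pos2(id96) recv 60: drop
Round 4: pos0(id42) recv 96: fwd; pos1(id31) recv 95: fwd
Round 5: pos1(id31) recv 96: fwd; pos2(id96) recv 95: drop
Round 6: pos2(id96) recv 96: ELECTED

Answer: 31,42,60,95,96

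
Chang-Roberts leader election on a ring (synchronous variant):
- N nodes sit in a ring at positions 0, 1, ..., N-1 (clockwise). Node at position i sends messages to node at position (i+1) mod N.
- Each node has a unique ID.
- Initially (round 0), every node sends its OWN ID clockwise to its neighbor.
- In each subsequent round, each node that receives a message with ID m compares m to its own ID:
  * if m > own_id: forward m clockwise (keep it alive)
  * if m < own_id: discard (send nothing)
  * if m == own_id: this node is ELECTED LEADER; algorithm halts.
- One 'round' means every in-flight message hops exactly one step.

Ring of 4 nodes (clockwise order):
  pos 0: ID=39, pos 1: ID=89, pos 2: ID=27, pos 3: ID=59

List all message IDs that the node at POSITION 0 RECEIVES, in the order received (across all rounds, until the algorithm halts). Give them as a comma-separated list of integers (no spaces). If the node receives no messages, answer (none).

Round 1: pos1(id89) recv 39: drop; pos2(id27) recv 89: fwd; pos3(id59) recv 27: drop; pos0(id39) recv 59: fwd
Round 2: pos3(id59) recv 89: fwd; pos1(id89) recv 59: drop
Round 3: pos0(id39) recv 89: fwd
Round 4: pos1(id89) recv 89: ELECTED

Answer: 59,89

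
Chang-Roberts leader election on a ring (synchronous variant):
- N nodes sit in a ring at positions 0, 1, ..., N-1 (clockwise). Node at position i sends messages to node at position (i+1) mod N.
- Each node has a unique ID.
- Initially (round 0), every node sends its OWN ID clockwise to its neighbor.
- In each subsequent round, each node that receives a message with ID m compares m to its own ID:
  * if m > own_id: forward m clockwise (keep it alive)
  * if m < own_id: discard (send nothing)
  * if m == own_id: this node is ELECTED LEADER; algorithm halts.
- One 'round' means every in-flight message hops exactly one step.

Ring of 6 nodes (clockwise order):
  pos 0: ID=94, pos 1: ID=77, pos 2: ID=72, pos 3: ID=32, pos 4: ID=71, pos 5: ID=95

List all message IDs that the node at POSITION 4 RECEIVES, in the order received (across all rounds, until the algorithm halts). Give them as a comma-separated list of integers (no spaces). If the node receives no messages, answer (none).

Answer: 32,72,77,94,95

Derivation:
Round 1: pos1(id77) recv 94: fwd; pos2(id72) recv 77: fwd; pos3(id32) recv 72: fwd; pos4(id71) recv 32: drop; pos5(id95) recv 71: drop; pos0(id94) recv 95: fwd
Round 2: pos2(id72) recv 94: fwd; pos3(id32) recv 77: fwd; pos4(id71) recv 72: fwd; pos1(id77) recv 95: fwd
Round 3: pos3(id32) recv 94: fwd; pos4(id71) recv 77: fwd; pos5(id95) recv 72: drop; pos2(id72) recv 95: fwd
Round 4: pos4(id71) recv 94: fwd; pos5(id95) recv 77: drop; pos3(id32) recv 95: fwd
Round 5: pos5(id95) recv 94: drop; pos4(id71) recv 95: fwd
Round 6: pos5(id95) recv 95: ELECTED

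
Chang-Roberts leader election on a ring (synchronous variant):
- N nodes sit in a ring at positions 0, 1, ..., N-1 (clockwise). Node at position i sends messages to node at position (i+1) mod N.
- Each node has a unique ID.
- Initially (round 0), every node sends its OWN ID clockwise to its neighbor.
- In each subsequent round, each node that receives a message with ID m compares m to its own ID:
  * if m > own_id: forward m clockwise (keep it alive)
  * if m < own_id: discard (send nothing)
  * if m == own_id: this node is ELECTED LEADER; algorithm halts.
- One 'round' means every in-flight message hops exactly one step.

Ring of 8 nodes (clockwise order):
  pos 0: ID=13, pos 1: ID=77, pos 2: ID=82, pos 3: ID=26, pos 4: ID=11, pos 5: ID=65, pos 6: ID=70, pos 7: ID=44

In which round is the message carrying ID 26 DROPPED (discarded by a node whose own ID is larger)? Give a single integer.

Round 1: pos1(id77) recv 13: drop; pos2(id82) recv 77: drop; pos3(id26) recv 82: fwd; pos4(id11) recv 26: fwd; pos5(id65) recv 11: drop; pos6(id70) recv 65: drop; pos7(id44) recv 70: fwd; pos0(id13) recv 44: fwd
Round 2: pos4(id11) recv 82: fwd; pos5(id65) recv 26: drop; pos0(id13) recv 70: fwd; pos1(id77) recv 44: drop
Round 3: pos5(id65) recv 82: fwd; pos1(id77) recv 70: drop
Round 4: pos6(id70) recv 82: fwd
Round 5: pos7(id44) recv 82: fwd
Round 6: pos0(id13) recv 82: fwd
Round 7: pos1(id77) recv 82: fwd
Round 8: pos2(id82) recv 82: ELECTED
Message ID 26 originates at pos 3; dropped at pos 5 in round 2

Answer: 2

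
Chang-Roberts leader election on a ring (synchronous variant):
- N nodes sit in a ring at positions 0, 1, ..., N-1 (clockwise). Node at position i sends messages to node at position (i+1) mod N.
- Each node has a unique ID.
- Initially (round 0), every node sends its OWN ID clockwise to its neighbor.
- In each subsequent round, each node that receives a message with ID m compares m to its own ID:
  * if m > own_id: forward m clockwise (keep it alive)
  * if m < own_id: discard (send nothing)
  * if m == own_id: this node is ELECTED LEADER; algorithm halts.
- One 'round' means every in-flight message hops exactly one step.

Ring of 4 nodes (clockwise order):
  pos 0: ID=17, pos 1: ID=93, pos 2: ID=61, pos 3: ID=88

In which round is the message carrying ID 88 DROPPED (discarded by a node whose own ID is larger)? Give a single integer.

Answer: 2

Derivation:
Round 1: pos1(id93) recv 17: drop; pos2(id61) recv 93: fwd; pos3(id88) recv 61: drop; pos0(id17) recv 88: fwd
Round 2: pos3(id88) recv 93: fwd; pos1(id93) recv 88: drop
Round 3: pos0(id17) recv 93: fwd
Round 4: pos1(id93) recv 93: ELECTED
Message ID 88 originates at pos 3; dropped at pos 1 in round 2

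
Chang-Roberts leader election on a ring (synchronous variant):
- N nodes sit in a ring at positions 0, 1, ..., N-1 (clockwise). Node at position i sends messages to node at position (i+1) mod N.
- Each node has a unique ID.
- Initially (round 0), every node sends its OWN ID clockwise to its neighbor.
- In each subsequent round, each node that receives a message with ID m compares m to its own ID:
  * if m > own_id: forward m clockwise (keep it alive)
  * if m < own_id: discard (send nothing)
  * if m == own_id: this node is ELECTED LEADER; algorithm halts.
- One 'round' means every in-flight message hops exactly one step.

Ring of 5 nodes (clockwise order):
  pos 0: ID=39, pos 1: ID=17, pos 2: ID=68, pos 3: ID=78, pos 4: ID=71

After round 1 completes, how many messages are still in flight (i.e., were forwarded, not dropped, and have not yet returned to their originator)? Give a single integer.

Round 1: pos1(id17) recv 39: fwd; pos2(id68) recv 17: drop; pos3(id78) recv 68: drop; pos4(id71) recv 78: fwd; pos0(id39) recv 71: fwd
After round 1: 3 messages still in flight

Answer: 3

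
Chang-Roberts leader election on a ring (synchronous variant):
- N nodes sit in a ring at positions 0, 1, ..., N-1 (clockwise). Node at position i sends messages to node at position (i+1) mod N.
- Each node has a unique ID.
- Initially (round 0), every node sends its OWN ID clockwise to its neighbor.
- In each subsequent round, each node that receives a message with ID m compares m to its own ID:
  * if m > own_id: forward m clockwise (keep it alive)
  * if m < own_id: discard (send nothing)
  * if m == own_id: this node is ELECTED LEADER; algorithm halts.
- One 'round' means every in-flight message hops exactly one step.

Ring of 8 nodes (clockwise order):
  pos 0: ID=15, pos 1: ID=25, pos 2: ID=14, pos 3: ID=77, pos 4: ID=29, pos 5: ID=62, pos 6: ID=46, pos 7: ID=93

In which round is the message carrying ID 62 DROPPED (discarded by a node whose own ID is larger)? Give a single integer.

Answer: 2

Derivation:
Round 1: pos1(id25) recv 15: drop; pos2(id14) recv 25: fwd; pos3(id77) recv 14: drop; pos4(id29) recv 77: fwd; pos5(id62) recv 29: drop; pos6(id46) recv 62: fwd; pos7(id93) recv 46: drop; pos0(id15) recv 93: fwd
Round 2: pos3(id77) recv 25: drop; pos5(id62) recv 77: fwd; pos7(id93) recv 62: drop; pos1(id25) recv 93: fwd
Round 3: pos6(id46) recv 77: fwd; pos2(id14) recv 93: fwd
Round 4: pos7(id93) recv 77: drop; pos3(id77) recv 93: fwd
Round 5: pos4(id29) recv 93: fwd
Round 6: pos5(id62) recv 93: fwd
Round 7: pos6(id46) recv 93: fwd
Round 8: pos7(id93) recv 93: ELECTED
Message ID 62 originates at pos 5; dropped at pos 7 in round 2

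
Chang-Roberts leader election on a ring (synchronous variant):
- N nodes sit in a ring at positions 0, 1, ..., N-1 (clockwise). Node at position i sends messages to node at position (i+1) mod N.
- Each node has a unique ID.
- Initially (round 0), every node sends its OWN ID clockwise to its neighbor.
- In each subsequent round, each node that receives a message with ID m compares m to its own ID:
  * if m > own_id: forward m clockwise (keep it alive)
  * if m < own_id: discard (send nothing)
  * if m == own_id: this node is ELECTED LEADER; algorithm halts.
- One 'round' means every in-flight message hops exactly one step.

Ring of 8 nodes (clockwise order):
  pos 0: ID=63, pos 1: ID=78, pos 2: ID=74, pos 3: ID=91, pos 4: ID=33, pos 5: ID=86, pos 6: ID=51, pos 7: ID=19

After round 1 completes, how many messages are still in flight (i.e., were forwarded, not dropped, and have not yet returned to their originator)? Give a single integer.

Round 1: pos1(id78) recv 63: drop; pos2(id74) recv 78: fwd; pos3(id91) recv 74: drop; pos4(id33) recv 91: fwd; pos5(id86) recv 33: drop; pos6(id51) recv 86: fwd; pos7(id19) recv 51: fwd; pos0(id63) recv 19: drop
After round 1: 4 messages still in flight

Answer: 4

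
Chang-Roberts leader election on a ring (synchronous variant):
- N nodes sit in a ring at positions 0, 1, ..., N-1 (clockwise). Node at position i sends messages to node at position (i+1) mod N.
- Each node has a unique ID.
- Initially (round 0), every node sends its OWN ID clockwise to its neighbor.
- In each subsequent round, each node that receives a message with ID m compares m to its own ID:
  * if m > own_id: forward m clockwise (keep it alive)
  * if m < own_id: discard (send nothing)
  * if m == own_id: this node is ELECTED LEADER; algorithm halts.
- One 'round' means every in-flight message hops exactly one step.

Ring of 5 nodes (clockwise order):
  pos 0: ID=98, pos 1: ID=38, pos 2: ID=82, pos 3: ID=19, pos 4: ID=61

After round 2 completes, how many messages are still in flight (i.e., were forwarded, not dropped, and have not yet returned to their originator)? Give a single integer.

Answer: 2

Derivation:
Round 1: pos1(id38) recv 98: fwd; pos2(id82) recv 38: drop; pos3(id19) recv 82: fwd; pos4(id61) recv 19: drop; pos0(id98) recv 61: drop
Round 2: pos2(id82) recv 98: fwd; pos4(id61) recv 82: fwd
After round 2: 2 messages still in flight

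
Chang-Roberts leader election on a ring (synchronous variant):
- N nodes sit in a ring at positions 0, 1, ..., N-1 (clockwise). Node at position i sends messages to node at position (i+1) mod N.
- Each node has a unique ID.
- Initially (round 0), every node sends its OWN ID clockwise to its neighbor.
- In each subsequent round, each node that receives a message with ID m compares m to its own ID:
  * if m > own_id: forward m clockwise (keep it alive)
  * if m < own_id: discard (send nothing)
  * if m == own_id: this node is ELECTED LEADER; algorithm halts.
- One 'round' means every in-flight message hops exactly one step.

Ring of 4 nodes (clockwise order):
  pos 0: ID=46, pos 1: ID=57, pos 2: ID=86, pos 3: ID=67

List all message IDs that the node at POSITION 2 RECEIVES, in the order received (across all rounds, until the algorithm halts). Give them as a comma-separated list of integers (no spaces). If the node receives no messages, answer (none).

Round 1: pos1(id57) recv 46: drop; pos2(id86) recv 57: drop; pos3(id67) recv 86: fwd; pos0(id46) recv 67: fwd
Round 2: pos0(id46) recv 86: fwd; pos1(id57) recv 67: fwd
Round 3: pos1(id57) recv 86: fwd; pos2(id86) recv 67: drop
Round 4: pos2(id86) recv 86: ELECTED

Answer: 57,67,86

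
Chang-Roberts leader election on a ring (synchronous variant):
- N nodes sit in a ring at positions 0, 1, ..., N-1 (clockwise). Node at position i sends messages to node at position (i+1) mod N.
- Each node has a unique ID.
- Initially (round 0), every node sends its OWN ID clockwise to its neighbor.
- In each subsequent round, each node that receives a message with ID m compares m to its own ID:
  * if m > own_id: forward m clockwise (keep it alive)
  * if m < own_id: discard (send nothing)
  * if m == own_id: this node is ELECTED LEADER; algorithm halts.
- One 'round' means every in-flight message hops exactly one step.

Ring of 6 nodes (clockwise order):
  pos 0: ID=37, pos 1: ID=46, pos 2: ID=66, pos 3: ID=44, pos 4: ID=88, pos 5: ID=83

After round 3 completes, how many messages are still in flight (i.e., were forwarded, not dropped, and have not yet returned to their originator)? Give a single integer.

Answer: 2

Derivation:
Round 1: pos1(id46) recv 37: drop; pos2(id66) recv 46: drop; pos3(id44) recv 66: fwd; pos4(id88) recv 44: drop; pos5(id83) recv 88: fwd; pos0(id37) recv 83: fwd
Round 2: pos4(id88) recv 66: drop; pos0(id37) recv 88: fwd; pos1(id46) recv 83: fwd
Round 3: pos1(id46) recv 88: fwd; pos2(id66) recv 83: fwd
After round 3: 2 messages still in flight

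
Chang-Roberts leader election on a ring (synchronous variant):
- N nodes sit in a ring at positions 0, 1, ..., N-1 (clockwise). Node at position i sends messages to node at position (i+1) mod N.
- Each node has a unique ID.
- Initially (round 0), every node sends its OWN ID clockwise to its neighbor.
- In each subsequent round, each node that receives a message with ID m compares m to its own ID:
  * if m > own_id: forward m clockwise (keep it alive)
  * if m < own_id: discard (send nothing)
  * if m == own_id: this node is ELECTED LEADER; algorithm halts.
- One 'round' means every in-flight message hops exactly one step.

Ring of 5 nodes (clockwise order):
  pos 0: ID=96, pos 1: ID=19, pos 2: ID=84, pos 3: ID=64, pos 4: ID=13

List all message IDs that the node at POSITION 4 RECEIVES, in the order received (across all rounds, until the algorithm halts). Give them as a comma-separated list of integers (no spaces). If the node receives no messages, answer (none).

Round 1: pos1(id19) recv 96: fwd; pos2(id84) recv 19: drop; pos3(id64) recv 84: fwd; pos4(id13) recv 64: fwd; pos0(id96) recv 13: drop
Round 2: pos2(id84) recv 96: fwd; pos4(id13) recv 84: fwd; pos0(id96) recv 64: drop
Round 3: pos3(id64) recv 96: fwd; pos0(id96) recv 84: drop
Round 4: pos4(id13) recv 96: fwd
Round 5: pos0(id96) recv 96: ELECTED

Answer: 64,84,96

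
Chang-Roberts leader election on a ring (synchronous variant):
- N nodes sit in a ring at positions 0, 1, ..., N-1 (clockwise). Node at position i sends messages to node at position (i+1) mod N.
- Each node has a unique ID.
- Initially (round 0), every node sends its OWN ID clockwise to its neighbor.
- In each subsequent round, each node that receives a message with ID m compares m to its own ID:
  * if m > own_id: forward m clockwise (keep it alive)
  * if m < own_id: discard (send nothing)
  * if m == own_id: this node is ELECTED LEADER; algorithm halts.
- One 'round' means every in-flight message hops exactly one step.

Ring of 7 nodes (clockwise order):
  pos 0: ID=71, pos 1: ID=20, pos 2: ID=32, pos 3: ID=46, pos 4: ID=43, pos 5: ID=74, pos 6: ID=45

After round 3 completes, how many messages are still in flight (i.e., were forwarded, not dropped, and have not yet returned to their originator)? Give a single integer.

Answer: 2

Derivation:
Round 1: pos1(id20) recv 71: fwd; pos2(id32) recv 20: drop; pos3(id46) recv 32: drop; pos4(id43) recv 46: fwd; pos5(id74) recv 43: drop; pos6(id45) recv 74: fwd; pos0(id71) recv 45: drop
Round 2: pos2(id32) recv 71: fwd; pos5(id74) recv 46: drop; pos0(id71) recv 74: fwd
Round 3: pos3(id46) recv 71: fwd; pos1(id20) recv 74: fwd
After round 3: 2 messages still in flight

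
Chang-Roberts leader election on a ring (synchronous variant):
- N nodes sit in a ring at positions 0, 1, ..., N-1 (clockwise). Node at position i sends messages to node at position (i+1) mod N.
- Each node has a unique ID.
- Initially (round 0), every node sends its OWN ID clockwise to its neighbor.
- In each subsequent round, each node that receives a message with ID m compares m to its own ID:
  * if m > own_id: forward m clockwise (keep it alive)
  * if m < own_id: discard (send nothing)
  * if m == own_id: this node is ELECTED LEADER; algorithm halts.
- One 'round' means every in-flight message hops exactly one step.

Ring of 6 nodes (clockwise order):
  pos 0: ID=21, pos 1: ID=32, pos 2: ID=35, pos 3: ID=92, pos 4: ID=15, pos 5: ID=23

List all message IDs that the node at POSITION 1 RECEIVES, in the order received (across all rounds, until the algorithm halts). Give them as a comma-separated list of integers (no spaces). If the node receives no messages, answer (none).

Round 1: pos1(id32) recv 21: drop; pos2(id35) recv 32: drop; pos3(id92) recv 35: drop; pos4(id15) recv 92: fwd; pos5(id23) recv 15: drop; pos0(id21) recv 23: fwd
Round 2: pos5(id23) recv 92: fwd; pos1(id32) recv 23: drop
Round 3: pos0(id21) recv 92: fwd
Round 4: pos1(id32) recv 92: fwd
Round 5: pos2(id35) recv 92: fwd
Round 6: pos3(id92) recv 92: ELECTED

Answer: 21,23,92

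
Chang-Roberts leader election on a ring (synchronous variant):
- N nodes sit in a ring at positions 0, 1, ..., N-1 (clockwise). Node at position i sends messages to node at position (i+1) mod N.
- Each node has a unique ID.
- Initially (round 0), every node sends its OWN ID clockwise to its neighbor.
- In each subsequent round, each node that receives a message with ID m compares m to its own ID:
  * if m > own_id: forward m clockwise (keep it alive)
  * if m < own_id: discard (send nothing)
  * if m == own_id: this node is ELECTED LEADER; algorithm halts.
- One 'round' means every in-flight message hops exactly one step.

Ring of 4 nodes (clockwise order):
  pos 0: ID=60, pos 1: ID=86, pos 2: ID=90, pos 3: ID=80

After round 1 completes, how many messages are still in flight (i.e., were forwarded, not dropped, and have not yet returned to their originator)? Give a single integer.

Answer: 2

Derivation:
Round 1: pos1(id86) recv 60: drop; pos2(id90) recv 86: drop; pos3(id80) recv 90: fwd; pos0(id60) recv 80: fwd
After round 1: 2 messages still in flight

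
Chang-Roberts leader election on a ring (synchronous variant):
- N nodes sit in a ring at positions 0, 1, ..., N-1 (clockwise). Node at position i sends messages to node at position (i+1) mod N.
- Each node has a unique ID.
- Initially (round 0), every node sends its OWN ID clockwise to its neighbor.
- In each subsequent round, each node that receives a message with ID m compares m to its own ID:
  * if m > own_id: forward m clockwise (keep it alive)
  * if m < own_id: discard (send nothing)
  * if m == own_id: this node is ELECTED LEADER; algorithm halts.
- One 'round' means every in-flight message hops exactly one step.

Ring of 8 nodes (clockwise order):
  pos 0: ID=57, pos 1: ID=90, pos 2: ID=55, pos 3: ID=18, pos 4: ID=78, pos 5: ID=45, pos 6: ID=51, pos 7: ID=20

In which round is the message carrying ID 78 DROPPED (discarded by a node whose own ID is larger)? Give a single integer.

Round 1: pos1(id90) recv 57: drop; pos2(id55) recv 90: fwd; pos3(id18) recv 55: fwd; pos4(id78) recv 18: drop; pos5(id45) recv 78: fwd; pos6(id51) recv 45: drop; pos7(id20) recv 51: fwd; pos0(id57) recv 20: drop
Round 2: pos3(id18) recv 90: fwd; pos4(id78) recv 55: drop; pos6(id51) recv 78: fwd; pos0(id57) recv 51: drop
Round 3: pos4(id78) recv 90: fwd; pos7(id20) recv 78: fwd
Round 4: pos5(id45) recv 90: fwd; pos0(id57) recv 78: fwd
Round 5: pos6(id51) recv 90: fwd; pos1(id90) recv 78: drop
Round 6: pos7(id20) recv 90: fwd
Round 7: pos0(id57) recv 90: fwd
Round 8: pos1(id90) recv 90: ELECTED
Message ID 78 originates at pos 4; dropped at pos 1 in round 5

Answer: 5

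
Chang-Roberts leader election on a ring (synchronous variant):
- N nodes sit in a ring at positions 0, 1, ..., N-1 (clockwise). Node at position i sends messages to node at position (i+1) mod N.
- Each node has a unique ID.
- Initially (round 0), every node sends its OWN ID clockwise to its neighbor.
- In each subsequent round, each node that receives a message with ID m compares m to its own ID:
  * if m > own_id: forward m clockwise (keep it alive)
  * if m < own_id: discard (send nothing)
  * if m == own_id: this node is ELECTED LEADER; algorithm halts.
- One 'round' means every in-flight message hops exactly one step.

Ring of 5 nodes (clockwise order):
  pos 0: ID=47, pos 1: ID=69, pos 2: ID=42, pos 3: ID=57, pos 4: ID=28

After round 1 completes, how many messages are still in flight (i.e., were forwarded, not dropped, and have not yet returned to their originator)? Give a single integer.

Answer: 2

Derivation:
Round 1: pos1(id69) recv 47: drop; pos2(id42) recv 69: fwd; pos3(id57) recv 42: drop; pos4(id28) recv 57: fwd; pos0(id47) recv 28: drop
After round 1: 2 messages still in flight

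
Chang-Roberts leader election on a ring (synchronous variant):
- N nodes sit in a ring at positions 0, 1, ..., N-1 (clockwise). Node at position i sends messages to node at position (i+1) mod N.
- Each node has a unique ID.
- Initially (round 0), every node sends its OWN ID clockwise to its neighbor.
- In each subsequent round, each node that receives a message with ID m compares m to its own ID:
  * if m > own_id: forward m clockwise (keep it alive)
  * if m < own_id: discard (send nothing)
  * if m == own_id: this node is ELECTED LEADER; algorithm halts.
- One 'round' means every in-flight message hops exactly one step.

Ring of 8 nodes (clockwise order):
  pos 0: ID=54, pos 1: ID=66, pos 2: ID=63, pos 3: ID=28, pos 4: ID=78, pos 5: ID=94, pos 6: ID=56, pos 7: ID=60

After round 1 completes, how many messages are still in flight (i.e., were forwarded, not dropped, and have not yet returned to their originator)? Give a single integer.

Round 1: pos1(id66) recv 54: drop; pos2(id63) recv 66: fwd; pos3(id28) recv 63: fwd; pos4(id78) recv 28: drop; pos5(id94) recv 78: drop; pos6(id56) recv 94: fwd; pos7(id60) recv 56: drop; pos0(id54) recv 60: fwd
After round 1: 4 messages still in flight

Answer: 4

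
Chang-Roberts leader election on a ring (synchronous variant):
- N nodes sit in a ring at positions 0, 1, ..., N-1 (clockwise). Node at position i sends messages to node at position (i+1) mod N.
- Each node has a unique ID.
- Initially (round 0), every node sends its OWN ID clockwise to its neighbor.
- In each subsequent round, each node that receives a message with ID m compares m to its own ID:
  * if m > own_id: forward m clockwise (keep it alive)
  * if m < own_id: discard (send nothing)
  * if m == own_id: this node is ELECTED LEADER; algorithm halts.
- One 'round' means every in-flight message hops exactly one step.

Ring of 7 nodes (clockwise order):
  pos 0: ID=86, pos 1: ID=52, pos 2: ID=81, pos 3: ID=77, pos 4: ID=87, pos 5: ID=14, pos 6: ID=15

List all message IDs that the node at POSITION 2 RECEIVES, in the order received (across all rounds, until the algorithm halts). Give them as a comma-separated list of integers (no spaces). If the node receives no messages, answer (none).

Round 1: pos1(id52) recv 86: fwd; pos2(id81) recv 52: drop; pos3(id77) recv 81: fwd; pos4(id87) recv 77: drop; pos5(id14) recv 87: fwd; pos6(id15) recv 14: drop; pos0(id86) recv 15: drop
Round 2: pos2(id81) recv 86: fwd; pos4(id87) recv 81: drop; pos6(id15) recv 87: fwd
Round 3: pos3(id77) recv 86: fwd; pos0(id86) recv 87: fwd
Round 4: pos4(id87) recv 86: drop; pos1(id52) recv 87: fwd
Round 5: pos2(id81) recv 87: fwd
Round 6: pos3(id77) recv 87: fwd
Round 7: pos4(id87) recv 87: ELECTED

Answer: 52,86,87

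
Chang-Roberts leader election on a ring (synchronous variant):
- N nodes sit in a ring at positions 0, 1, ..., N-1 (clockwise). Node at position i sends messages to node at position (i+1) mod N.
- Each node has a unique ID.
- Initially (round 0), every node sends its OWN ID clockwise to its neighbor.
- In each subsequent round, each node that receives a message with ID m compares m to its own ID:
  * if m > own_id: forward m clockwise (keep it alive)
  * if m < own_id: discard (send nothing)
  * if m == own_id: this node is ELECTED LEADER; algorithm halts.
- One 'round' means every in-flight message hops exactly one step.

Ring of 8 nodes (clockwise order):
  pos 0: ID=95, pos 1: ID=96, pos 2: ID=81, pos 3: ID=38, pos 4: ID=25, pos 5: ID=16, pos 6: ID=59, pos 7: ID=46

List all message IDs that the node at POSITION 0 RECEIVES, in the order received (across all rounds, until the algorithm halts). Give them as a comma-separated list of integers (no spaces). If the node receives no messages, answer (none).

Round 1: pos1(id96) recv 95: drop; pos2(id81) recv 96: fwd; pos3(id38) recv 81: fwd; pos4(id25) recv 38: fwd; pos5(id16) recv 25: fwd; pos6(id59) recv 16: drop; pos7(id46) recv 59: fwd; pos0(id95) recv 46: drop
Round 2: pos3(id38) recv 96: fwd; pos4(id25) recv 81: fwd; pos5(id16) recv 38: fwd; pos6(id59) recv 25: drop; pos0(id95) recv 59: drop
Round 3: pos4(id25) recv 96: fwd; pos5(id16) recv 81: fwd; pos6(id59) recv 38: drop
Round 4: pos5(id16) recv 96: fwd; pos6(id59) recv 81: fwd
Round 5: pos6(id59) recv 96: fwd; pos7(id46) recv 81: fwd
Round 6: pos7(id46) recv 96: fwd; pos0(id95) recv 81: drop
Round 7: pos0(id95) recv 96: fwd
Round 8: pos1(id96) recv 96: ELECTED

Answer: 46,59,81,96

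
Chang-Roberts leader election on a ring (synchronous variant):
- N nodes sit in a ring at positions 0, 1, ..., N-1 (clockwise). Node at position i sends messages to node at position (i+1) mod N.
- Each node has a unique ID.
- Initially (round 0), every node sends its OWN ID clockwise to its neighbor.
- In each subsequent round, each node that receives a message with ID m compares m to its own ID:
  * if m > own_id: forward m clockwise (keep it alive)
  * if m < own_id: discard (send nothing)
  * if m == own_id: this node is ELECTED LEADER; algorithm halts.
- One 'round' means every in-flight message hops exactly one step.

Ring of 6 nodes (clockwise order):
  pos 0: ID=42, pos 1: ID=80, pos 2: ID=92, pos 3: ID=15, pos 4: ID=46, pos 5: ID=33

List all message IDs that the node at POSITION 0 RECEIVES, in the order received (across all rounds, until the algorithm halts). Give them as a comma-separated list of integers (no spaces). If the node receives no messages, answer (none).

Answer: 33,46,92

Derivation:
Round 1: pos1(id80) recv 42: drop; pos2(id92) recv 80: drop; pos3(id15) recv 92: fwd; pos4(id46) recv 15: drop; pos5(id33) recv 46: fwd; pos0(id42) recv 33: drop
Round 2: pos4(id46) recv 92: fwd; pos0(id42) recv 46: fwd
Round 3: pos5(id33) recv 92: fwd; pos1(id80) recv 46: drop
Round 4: pos0(id42) recv 92: fwd
Round 5: pos1(id80) recv 92: fwd
Round 6: pos2(id92) recv 92: ELECTED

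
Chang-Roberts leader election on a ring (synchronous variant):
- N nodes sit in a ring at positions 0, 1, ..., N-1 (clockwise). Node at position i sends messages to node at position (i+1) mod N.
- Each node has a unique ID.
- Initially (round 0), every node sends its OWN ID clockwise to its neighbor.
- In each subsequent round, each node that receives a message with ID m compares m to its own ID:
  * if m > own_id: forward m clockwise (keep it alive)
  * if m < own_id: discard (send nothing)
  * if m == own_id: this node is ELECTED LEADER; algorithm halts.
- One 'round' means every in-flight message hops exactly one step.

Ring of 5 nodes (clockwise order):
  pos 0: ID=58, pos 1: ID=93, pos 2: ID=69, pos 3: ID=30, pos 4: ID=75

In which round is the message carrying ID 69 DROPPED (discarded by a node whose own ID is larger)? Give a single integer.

Answer: 2

Derivation:
Round 1: pos1(id93) recv 58: drop; pos2(id69) recv 93: fwd; pos3(id30) recv 69: fwd; pos4(id75) recv 30: drop; pos0(id58) recv 75: fwd
Round 2: pos3(id30) recv 93: fwd; pos4(id75) recv 69: drop; pos1(id93) recv 75: drop
Round 3: pos4(id75) recv 93: fwd
Round 4: pos0(id58) recv 93: fwd
Round 5: pos1(id93) recv 93: ELECTED
Message ID 69 originates at pos 2; dropped at pos 4 in round 2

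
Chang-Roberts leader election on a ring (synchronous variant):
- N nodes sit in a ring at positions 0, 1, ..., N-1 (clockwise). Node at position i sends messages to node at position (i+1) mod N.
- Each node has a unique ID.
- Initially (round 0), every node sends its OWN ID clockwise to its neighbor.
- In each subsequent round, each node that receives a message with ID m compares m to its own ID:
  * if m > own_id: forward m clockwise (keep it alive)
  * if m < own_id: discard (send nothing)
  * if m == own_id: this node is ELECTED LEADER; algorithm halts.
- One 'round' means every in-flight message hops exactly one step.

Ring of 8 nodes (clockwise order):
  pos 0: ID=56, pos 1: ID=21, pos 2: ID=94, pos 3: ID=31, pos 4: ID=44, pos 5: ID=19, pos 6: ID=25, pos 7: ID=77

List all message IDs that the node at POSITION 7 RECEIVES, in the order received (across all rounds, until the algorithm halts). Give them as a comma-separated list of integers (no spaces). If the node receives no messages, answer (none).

Round 1: pos1(id21) recv 56: fwd; pos2(id94) recv 21: drop; pos3(id31) recv 94: fwd; pos4(id44) recv 31: drop; pos5(id19) recv 44: fwd; pos6(id25) recv 19: drop; pos7(id77) recv 25: drop; pos0(id56) recv 77: fwd
Round 2: pos2(id94) recv 56: drop; pos4(id44) recv 94: fwd; pos6(id25) recv 44: fwd; pos1(id21) recv 77: fwd
Round 3: pos5(id19) recv 94: fwd; pos7(id77) recv 44: drop; pos2(id94) recv 77: drop
Round 4: pos6(id25) recv 94: fwd
Round 5: pos7(id77) recv 94: fwd
Round 6: pos0(id56) recv 94: fwd
Round 7: pos1(id21) recv 94: fwd
Round 8: pos2(id94) recv 94: ELECTED

Answer: 25,44,94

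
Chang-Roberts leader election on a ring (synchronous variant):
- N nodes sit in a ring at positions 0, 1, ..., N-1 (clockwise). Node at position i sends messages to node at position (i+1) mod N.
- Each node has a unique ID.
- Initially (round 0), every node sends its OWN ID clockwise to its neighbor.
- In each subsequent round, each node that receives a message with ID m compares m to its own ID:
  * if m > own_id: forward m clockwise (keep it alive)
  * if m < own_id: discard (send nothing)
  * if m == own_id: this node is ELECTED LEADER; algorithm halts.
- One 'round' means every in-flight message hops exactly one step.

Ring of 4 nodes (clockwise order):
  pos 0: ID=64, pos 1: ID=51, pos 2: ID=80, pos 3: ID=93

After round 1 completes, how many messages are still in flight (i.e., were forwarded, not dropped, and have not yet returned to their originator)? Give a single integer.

Round 1: pos1(id51) recv 64: fwd; pos2(id80) recv 51: drop; pos3(id93) recv 80: drop; pos0(id64) recv 93: fwd
After round 1: 2 messages still in flight

Answer: 2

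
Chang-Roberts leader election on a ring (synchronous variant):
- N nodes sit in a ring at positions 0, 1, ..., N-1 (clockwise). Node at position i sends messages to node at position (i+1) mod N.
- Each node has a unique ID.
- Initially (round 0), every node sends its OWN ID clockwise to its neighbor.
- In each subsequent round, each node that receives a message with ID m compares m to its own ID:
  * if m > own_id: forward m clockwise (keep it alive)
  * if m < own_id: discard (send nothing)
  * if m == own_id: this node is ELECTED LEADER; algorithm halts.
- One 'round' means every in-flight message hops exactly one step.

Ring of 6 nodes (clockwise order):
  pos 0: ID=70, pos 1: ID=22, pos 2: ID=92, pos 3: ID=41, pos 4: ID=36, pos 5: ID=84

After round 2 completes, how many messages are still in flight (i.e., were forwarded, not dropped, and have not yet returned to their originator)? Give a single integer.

Answer: 2

Derivation:
Round 1: pos1(id22) recv 70: fwd; pos2(id92) recv 22: drop; pos3(id41) recv 92: fwd; pos4(id36) recv 41: fwd; pos5(id84) recv 36: drop; pos0(id70) recv 84: fwd
Round 2: pos2(id92) recv 70: drop; pos4(id36) recv 92: fwd; pos5(id84) recv 41: drop; pos1(id22) recv 84: fwd
After round 2: 2 messages still in flight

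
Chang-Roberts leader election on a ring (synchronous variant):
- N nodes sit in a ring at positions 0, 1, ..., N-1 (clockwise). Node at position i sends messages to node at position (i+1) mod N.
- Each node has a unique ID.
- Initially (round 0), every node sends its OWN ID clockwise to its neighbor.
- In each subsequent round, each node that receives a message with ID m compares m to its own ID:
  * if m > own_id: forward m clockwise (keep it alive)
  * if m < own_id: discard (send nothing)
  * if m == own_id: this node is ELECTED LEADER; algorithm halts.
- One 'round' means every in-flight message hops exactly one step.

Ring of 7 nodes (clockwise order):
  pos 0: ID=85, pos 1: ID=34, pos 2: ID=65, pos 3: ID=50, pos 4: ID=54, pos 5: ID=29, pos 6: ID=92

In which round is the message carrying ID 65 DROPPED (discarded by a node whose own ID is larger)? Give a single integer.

Answer: 4

Derivation:
Round 1: pos1(id34) recv 85: fwd; pos2(id65) recv 34: drop; pos3(id50) recv 65: fwd; pos4(id54) recv 50: drop; pos5(id29) recv 54: fwd; pos6(id92) recv 29: drop; pos0(id85) recv 92: fwd
Round 2: pos2(id65) recv 85: fwd; pos4(id54) recv 65: fwd; pos6(id92) recv 54: drop; pos1(id34) recv 92: fwd
Round 3: pos3(id50) recv 85: fwd; pos5(id29) recv 65: fwd; pos2(id65) recv 92: fwd
Round 4: pos4(id54) recv 85: fwd; pos6(id92) recv 65: drop; pos3(id50) recv 92: fwd
Round 5: pos5(id29) recv 85: fwd; pos4(id54) recv 92: fwd
Round 6: pos6(id92) recv 85: drop; pos5(id29) recv 92: fwd
Round 7: pos6(id92) recv 92: ELECTED
Message ID 65 originates at pos 2; dropped at pos 6 in round 4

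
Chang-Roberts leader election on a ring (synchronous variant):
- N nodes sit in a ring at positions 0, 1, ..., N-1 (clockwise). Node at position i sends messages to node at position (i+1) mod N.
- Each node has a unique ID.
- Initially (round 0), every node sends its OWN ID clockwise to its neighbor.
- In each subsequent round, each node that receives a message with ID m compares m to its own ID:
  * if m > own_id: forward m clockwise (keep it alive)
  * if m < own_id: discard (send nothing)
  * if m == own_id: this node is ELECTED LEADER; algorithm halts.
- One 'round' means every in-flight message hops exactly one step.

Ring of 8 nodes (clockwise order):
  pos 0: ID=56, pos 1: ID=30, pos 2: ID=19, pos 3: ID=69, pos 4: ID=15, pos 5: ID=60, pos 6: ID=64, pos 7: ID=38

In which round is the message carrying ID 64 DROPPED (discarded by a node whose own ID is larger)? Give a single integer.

Answer: 5

Derivation:
Round 1: pos1(id30) recv 56: fwd; pos2(id19) recv 30: fwd; pos3(id69) recv 19: drop; pos4(id15) recv 69: fwd; pos5(id60) recv 15: drop; pos6(id64) recv 60: drop; pos7(id38) recv 64: fwd; pos0(id56) recv 38: drop
Round 2: pos2(id19) recv 56: fwd; pos3(id69) recv 30: drop; pos5(id60) recv 69: fwd; pos0(id56) recv 64: fwd
Round 3: pos3(id69) recv 56: drop; pos6(id64) recv 69: fwd; pos1(id30) recv 64: fwd
Round 4: pos7(id38) recv 69: fwd; pos2(id19) recv 64: fwd
Round 5: pos0(id56) recv 69: fwd; pos3(id69) recv 64: drop
Round 6: pos1(id30) recv 69: fwd
Round 7: pos2(id19) recv 69: fwd
Round 8: pos3(id69) recv 69: ELECTED
Message ID 64 originates at pos 6; dropped at pos 3 in round 5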